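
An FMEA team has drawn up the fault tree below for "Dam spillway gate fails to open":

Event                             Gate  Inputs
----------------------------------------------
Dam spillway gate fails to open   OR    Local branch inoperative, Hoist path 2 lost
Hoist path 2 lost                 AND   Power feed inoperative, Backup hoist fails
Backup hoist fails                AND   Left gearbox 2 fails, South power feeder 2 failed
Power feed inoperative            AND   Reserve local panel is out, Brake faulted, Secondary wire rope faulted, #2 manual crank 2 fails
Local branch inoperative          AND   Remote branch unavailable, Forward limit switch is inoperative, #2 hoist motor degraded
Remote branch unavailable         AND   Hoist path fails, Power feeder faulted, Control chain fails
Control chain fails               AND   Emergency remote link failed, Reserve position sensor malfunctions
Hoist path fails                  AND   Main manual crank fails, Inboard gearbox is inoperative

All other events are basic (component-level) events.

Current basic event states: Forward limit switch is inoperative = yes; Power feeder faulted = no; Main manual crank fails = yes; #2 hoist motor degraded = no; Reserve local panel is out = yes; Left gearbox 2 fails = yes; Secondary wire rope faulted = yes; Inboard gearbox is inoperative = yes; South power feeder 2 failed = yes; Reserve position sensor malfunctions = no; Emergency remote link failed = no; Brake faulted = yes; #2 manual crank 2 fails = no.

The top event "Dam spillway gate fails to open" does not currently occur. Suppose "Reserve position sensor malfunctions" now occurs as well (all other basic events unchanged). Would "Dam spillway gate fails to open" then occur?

Counterfactual: set "Reserve position sensor malfunctions" to occurred.
Hoist path fails [AND]: Main manual crank fails=occurs, Inboard gearbox is inoperative=occurs → all inputs occur → occurs.
Control chain fails [AND]: Emergency remote link failed=not, Reserve position sensor malfunctions=occurs → not all inputs occur → does not occur.
Remote branch unavailable [AND]: Hoist path fails=occurs, Power feeder faulted=not, Control chain fails=not → not all inputs occur → does not occur.
Local branch inoperative [AND]: Remote branch unavailable=not, Forward limit switch is inoperative=occurs, #2 hoist motor degraded=not → not all inputs occur → does not occur.
Power feed inoperative [AND]: Reserve local panel is out=occurs, Brake faulted=occurs, Secondary wire rope faulted=occurs, #2 manual crank 2 fails=not → not all inputs occur → does not occur.
Backup hoist fails [AND]: Left gearbox 2 fails=occurs, South power feeder 2 failed=occurs → all inputs occur → occurs.
Hoist path 2 lost [AND]: Power feed inoperative=not, Backup hoist fails=occurs → not all inputs occur → does not occur.
Dam spillway gate fails to open [OR]: Local branch inoperative=not, Hoist path 2 lost=not → no input occurs → does not occur.

No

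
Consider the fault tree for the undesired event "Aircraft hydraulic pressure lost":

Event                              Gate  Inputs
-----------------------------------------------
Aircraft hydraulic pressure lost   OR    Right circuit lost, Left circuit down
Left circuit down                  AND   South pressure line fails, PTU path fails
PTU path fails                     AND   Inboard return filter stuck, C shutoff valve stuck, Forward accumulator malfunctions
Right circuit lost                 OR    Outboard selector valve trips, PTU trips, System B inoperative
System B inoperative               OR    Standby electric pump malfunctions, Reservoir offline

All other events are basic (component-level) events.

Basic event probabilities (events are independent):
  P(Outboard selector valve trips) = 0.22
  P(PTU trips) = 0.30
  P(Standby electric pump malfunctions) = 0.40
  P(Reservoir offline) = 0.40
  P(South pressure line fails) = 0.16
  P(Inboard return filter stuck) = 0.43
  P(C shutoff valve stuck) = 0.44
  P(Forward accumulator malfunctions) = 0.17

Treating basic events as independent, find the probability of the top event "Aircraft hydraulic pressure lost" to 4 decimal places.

P(System B inoperative) [OR] = 1 − (1−0.40) × (1−0.40) = 0.640000
P(Right circuit lost) [OR] = 1 − (1−0.22) × (1−0.30) × (1−0.640000) = 0.803440
P(PTU path fails) [AND] = 0.43 × 0.44 × 0.17 = 0.032164
P(Left circuit down) [AND] = 0.16 × 0.032164 = 0.005146
P(Aircraft hydraulic pressure lost) [OR] = 1 − (1−0.803440) × (1−0.005146) = 0.804451
Rounded to 4 decimal places: P(Aircraft hydraulic pressure lost) ≈ 0.8045.

0.8045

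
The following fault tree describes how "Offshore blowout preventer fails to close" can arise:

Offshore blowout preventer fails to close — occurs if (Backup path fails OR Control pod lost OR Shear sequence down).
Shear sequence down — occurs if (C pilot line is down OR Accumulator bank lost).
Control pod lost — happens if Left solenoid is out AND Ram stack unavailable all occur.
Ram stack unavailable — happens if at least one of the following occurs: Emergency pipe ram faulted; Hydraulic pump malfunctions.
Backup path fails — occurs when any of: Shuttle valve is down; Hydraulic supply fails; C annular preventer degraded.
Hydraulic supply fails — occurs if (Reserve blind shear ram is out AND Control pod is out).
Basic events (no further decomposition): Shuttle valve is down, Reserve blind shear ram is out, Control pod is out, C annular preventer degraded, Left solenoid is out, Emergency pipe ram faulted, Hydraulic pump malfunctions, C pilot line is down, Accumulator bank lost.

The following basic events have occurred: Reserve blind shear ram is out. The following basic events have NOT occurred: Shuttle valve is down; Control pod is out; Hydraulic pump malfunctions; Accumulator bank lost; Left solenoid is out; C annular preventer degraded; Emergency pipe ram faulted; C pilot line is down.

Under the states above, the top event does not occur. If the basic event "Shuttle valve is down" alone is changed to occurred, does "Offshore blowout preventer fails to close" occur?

Yes

Counterfactual: set "Shuttle valve is down" to occurred.
Hydraulic supply fails [AND]: Reserve blind shear ram is out=occurs, Control pod is out=not → not all inputs occur → does not occur.
Backup path fails [OR]: Shuttle valve is down=occurs, Hydraulic supply fails=not, C annular preventer degraded=not → at least one input occurs → occurs.
Ram stack unavailable [OR]: Emergency pipe ram faulted=not, Hydraulic pump malfunctions=not → no input occurs → does not occur.
Control pod lost [AND]: Left solenoid is out=not, Ram stack unavailable=not → not all inputs occur → does not occur.
Shear sequence down [OR]: C pilot line is down=not, Accumulator bank lost=not → no input occurs → does not occur.
Offshore blowout preventer fails to close [OR]: Backup path fails=occurs, Control pod lost=not, Shear sequence down=not → at least one input occurs → occurs.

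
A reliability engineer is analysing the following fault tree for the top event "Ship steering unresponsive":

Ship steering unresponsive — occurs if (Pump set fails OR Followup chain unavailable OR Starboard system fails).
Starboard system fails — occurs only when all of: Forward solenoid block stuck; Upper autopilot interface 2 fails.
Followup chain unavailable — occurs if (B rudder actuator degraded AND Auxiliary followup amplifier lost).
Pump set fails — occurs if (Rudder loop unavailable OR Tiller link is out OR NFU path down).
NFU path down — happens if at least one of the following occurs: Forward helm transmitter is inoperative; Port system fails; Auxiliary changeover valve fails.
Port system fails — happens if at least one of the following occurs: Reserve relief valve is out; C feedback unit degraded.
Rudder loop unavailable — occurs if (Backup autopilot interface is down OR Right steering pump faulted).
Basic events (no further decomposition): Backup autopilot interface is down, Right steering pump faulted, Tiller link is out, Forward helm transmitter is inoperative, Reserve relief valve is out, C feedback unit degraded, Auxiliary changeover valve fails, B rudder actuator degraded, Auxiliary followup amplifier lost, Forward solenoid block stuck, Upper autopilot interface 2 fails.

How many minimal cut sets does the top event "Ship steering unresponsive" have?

Rudder loop unavailable [OR]: union of children's cut sets → 2 cut set(s).
Port system fails [OR]: union of children's cut sets → 2 cut set(s).
NFU path down [OR]: union of children's cut sets → 4 cut set(s).
Pump set fails [OR]: union of children's cut sets → 7 cut set(s).
Followup chain unavailable [AND]: one cut set from each child combined → 1 × 1 = 1 cut set(s).
Starboard system fails [AND]: one cut set from each child combined → 1 × 1 = 1 cut set(s).
Ship steering unresponsive [OR]: union of children's cut sets → 9 cut set(s).
Minimal cut sets: {Backup autopilot interface is down}; {Right steering pump faulted}; {Tiller link is out}; {Forward helm transmitter is inoperative}; {Reserve relief valve is out}; {C feedback unit degraded}; {Auxiliary changeover valve fails}; {Auxiliary followup amplifier lost, B rudder actuator degraded}; {Forward solenoid block stuck, Upper autopilot interface 2 fails}.

9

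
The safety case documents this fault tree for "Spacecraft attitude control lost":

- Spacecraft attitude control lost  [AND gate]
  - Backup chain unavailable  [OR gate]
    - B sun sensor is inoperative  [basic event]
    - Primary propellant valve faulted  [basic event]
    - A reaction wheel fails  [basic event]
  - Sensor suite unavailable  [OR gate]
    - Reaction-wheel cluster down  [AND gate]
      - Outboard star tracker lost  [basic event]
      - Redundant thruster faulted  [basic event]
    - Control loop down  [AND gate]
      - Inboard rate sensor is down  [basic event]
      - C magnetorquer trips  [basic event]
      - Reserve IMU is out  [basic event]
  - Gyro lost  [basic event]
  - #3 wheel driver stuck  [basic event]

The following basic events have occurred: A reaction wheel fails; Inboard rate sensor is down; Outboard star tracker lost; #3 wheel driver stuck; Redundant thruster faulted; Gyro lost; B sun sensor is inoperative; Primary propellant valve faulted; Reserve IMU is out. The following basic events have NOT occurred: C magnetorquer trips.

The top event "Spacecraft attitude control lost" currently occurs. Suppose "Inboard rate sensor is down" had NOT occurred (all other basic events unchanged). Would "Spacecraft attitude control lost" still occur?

Counterfactual: set "Inboard rate sensor is down" to not occurred.
Backup chain unavailable [OR]: B sun sensor is inoperative=occurs, Primary propellant valve faulted=occurs, A reaction wheel fails=occurs → at least one input occurs → occurs.
Reaction-wheel cluster down [AND]: Outboard star tracker lost=occurs, Redundant thruster faulted=occurs → all inputs occur → occurs.
Control loop down [AND]: Inboard rate sensor is down=not, C magnetorquer trips=not, Reserve IMU is out=occurs → not all inputs occur → does not occur.
Sensor suite unavailable [OR]: Reaction-wheel cluster down=occurs, Control loop down=not → at least one input occurs → occurs.
Spacecraft attitude control lost [AND]: Backup chain unavailable=occurs, Sensor suite unavailable=occurs, Gyro lost=occurs, #3 wheel driver stuck=occurs → all inputs occur → occurs.

Yes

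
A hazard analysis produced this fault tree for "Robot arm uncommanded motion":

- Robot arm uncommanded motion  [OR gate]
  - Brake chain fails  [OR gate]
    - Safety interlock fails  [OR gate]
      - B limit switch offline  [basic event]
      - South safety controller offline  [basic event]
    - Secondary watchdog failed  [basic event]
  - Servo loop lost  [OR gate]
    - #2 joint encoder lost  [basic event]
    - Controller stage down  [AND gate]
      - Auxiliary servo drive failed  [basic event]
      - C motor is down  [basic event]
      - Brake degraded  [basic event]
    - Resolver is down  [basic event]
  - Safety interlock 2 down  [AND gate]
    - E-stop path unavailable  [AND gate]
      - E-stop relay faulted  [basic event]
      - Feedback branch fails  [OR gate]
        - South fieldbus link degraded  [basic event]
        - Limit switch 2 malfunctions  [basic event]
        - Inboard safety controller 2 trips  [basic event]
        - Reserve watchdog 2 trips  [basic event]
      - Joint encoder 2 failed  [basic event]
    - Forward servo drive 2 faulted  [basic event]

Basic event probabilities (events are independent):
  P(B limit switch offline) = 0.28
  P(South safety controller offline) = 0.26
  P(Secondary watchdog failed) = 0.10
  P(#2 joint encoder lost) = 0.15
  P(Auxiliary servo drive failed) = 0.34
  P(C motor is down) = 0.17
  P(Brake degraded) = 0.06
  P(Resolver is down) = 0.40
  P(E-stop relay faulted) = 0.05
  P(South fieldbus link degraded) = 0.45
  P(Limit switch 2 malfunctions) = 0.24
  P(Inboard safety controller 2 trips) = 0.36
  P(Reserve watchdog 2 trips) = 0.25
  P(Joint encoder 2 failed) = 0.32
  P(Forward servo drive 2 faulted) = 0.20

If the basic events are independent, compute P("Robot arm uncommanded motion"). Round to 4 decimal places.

0.7569

P(Safety interlock fails) [OR] = 1 − (1−0.28) × (1−0.26) = 0.467200
P(Brake chain fails) [OR] = 1 − (1−0.467200) × (1−0.10) = 0.520480
P(Controller stage down) [AND] = 0.34 × 0.17 × 0.06 = 0.003468
P(Servo loop lost) [OR] = 1 − (1−0.15) × (1−0.003468) × (1−0.40) = 0.491769
P(Feedback branch fails) [OR] = 1 − (1−0.45) × (1−0.24) × (1−0.36) × (1−0.25) = 0.799360
P(E-stop path unavailable) [AND] = 0.05 × 0.799360 × 0.32 = 0.012790
P(Safety interlock 2 down) [AND] = 0.012790 × 0.20 = 0.002558
P(Robot arm uncommanded motion) [OR] = 1 − (1−0.520480) × (1−0.491769) × (1−0.002558) = 0.756916
Rounded to 4 decimal places: P(Robot arm uncommanded motion) ≈ 0.7569.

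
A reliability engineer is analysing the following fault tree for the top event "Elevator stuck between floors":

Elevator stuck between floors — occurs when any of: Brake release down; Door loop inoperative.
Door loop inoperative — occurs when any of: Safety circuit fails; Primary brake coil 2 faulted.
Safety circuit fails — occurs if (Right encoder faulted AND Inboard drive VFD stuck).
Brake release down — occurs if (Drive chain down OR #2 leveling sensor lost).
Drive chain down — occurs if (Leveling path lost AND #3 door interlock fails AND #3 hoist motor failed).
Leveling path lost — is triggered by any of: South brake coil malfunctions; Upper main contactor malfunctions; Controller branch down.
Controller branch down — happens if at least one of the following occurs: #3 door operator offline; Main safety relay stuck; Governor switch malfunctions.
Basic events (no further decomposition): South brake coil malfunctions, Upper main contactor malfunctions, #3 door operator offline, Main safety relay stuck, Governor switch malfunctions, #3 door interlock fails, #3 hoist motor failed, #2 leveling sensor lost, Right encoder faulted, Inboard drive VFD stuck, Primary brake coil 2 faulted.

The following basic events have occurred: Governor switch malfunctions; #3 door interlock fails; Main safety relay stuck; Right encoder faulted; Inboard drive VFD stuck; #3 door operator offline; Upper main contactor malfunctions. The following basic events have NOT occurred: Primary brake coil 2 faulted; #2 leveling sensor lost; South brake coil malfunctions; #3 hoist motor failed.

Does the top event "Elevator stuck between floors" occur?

Controller branch down [OR]: #3 door operator offline=occurs, Main safety relay stuck=occurs, Governor switch malfunctions=occurs → at least one input occurs → occurs.
Leveling path lost [OR]: South brake coil malfunctions=not, Upper main contactor malfunctions=occurs, Controller branch down=occurs → at least one input occurs → occurs.
Drive chain down [AND]: Leveling path lost=occurs, #3 door interlock fails=occurs, #3 hoist motor failed=not → not all inputs occur → does not occur.
Brake release down [OR]: Drive chain down=not, #2 leveling sensor lost=not → no input occurs → does not occur.
Safety circuit fails [AND]: Right encoder faulted=occurs, Inboard drive VFD stuck=occurs → all inputs occur → occurs.
Door loop inoperative [OR]: Safety circuit fails=occurs, Primary brake coil 2 faulted=not → at least one input occurs → occurs.
Elevator stuck between floors [OR]: Brake release down=not, Door loop inoperative=occurs → at least one input occurs → occurs.

Yes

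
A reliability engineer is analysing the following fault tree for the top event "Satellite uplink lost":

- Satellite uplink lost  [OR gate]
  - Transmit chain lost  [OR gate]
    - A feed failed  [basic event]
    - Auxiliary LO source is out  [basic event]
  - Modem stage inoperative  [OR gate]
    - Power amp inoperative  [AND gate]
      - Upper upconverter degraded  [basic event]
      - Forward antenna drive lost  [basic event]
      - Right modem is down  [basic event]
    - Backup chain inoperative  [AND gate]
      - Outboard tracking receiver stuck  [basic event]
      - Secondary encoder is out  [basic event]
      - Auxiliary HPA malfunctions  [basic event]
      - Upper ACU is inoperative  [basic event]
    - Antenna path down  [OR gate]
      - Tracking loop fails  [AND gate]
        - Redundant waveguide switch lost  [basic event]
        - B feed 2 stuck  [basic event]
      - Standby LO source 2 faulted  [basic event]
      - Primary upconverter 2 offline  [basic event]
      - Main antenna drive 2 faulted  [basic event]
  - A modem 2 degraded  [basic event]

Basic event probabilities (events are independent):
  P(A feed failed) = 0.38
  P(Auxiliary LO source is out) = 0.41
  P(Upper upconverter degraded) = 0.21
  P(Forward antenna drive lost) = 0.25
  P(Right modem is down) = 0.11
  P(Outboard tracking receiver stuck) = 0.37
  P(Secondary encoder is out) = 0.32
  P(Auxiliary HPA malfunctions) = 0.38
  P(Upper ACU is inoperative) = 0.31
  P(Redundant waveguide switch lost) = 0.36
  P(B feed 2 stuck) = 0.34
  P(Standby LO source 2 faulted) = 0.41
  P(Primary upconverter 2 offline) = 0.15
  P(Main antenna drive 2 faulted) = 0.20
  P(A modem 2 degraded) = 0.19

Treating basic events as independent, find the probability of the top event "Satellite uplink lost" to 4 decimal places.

0.8977

P(Transmit chain lost) [OR] = 1 − (1−0.38) × (1−0.41) = 0.634200
P(Power amp inoperative) [AND] = 0.21 × 0.25 × 0.11 = 0.005775
P(Backup chain inoperative) [AND] = 0.37 × 0.32 × 0.38 × 0.31 = 0.013948
P(Tracking loop fails) [AND] = 0.36 × 0.34 = 0.122400
P(Antenna path down) [OR] = 1 − (1−0.122400) × (1−0.41) × (1−0.15) × (1−0.20) = 0.647907
P(Modem stage inoperative) [OR] = 1 − (1−0.005775) × (1−0.013948) × (1−0.647907) = 0.654823
P(Satellite uplink lost) [OR] = 1 − (1−0.634200) × (1−0.654823) × (1−0.19) = 0.897725
Rounded to 4 decimal places: P(Satellite uplink lost) ≈ 0.8977.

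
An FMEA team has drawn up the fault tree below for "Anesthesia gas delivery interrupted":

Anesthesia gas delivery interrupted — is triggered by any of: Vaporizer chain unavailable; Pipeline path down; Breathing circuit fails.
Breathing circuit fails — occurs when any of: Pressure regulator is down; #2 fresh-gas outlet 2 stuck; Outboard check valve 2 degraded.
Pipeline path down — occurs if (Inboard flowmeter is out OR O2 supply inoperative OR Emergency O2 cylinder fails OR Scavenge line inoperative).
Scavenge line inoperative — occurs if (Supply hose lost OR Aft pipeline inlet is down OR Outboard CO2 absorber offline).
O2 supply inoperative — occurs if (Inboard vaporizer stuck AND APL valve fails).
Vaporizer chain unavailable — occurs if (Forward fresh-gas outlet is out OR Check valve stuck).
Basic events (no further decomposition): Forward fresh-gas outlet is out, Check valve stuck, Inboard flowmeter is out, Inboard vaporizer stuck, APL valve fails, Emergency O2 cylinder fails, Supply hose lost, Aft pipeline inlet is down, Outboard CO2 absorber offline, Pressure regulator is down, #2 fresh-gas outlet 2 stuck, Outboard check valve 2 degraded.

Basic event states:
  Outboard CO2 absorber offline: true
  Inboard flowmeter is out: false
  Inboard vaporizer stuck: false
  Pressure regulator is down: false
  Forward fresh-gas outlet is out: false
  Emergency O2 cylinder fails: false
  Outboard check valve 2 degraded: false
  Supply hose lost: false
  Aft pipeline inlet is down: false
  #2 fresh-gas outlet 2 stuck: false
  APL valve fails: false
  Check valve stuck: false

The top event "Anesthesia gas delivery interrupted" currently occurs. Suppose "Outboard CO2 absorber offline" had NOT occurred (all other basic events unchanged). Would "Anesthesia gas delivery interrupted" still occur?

Counterfactual: set "Outboard CO2 absorber offline" to not occurred.
Vaporizer chain unavailable [OR]: Forward fresh-gas outlet is out=not, Check valve stuck=not → no input occurs → does not occur.
O2 supply inoperative [AND]: Inboard vaporizer stuck=not, APL valve fails=not → not all inputs occur → does not occur.
Scavenge line inoperative [OR]: Supply hose lost=not, Aft pipeline inlet is down=not, Outboard CO2 absorber offline=not → no input occurs → does not occur.
Pipeline path down [OR]: Inboard flowmeter is out=not, O2 supply inoperative=not, Emergency O2 cylinder fails=not, Scavenge line inoperative=not → no input occurs → does not occur.
Breathing circuit fails [OR]: Pressure regulator is down=not, #2 fresh-gas outlet 2 stuck=not, Outboard check valve 2 degraded=not → no input occurs → does not occur.
Anesthesia gas delivery interrupted [OR]: Vaporizer chain unavailable=not, Pipeline path down=not, Breathing circuit fails=not → no input occurs → does not occur.

No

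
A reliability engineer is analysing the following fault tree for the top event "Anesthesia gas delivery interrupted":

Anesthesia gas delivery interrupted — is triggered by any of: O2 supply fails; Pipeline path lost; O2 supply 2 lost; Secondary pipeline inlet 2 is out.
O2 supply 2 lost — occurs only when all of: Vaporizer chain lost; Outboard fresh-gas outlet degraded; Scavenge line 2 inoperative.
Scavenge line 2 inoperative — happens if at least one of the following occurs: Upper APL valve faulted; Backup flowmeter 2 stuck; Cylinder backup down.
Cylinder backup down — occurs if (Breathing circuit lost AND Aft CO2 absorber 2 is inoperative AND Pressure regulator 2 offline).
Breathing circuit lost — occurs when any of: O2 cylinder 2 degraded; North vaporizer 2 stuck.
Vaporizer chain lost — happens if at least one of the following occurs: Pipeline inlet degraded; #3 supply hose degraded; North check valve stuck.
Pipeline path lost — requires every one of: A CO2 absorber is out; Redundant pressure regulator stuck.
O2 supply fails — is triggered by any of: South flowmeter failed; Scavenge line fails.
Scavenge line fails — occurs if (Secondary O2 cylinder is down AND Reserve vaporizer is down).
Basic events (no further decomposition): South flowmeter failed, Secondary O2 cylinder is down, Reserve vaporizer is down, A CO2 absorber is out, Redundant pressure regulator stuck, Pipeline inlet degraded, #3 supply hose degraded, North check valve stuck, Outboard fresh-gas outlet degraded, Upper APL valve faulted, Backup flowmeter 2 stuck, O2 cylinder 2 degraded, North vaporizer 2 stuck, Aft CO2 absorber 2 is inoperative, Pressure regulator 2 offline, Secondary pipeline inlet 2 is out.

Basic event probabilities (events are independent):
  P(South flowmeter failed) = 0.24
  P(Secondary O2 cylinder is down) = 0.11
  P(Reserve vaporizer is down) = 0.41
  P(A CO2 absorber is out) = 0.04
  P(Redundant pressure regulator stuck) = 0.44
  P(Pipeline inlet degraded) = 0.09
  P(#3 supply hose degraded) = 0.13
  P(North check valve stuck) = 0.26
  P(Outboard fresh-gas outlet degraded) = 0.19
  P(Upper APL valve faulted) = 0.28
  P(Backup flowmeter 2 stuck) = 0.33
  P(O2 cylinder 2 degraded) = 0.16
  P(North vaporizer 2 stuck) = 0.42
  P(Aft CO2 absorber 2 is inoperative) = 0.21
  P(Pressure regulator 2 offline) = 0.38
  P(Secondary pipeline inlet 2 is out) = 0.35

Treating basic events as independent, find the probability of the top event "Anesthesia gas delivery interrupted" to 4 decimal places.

P(Scavenge line fails) [AND] = 0.11 × 0.41 = 0.045100
P(O2 supply fails) [OR] = 1 − (1−0.24) × (1−0.045100) = 0.274276
P(Pipeline path lost) [AND] = 0.04 × 0.44 = 0.017600
P(Vaporizer chain lost) [OR] = 1 − (1−0.09) × (1−0.13) × (1−0.26) = 0.414142
P(Breathing circuit lost) [OR] = 1 − (1−0.16) × (1−0.42) = 0.512800
P(Cylinder backup down) [AND] = 0.512800 × 0.21 × 0.38 = 0.040921
P(Scavenge line 2 inoperative) [OR] = 1 − (1−0.28) × (1−0.33) × (1−0.040921) = 0.537340
P(O2 supply 2 lost) [AND] = 0.414142 × 0.19 × 0.537340 = 0.042282
P(Anesthesia gas delivery interrupted) [OR] = 1 − (1−0.274276) × (1−0.017600) × (1−0.042282) × (1−0.35) = 0.556176
Rounded to 4 decimal places: P(Anesthesia gas delivery interrupted) ≈ 0.5562.

0.5562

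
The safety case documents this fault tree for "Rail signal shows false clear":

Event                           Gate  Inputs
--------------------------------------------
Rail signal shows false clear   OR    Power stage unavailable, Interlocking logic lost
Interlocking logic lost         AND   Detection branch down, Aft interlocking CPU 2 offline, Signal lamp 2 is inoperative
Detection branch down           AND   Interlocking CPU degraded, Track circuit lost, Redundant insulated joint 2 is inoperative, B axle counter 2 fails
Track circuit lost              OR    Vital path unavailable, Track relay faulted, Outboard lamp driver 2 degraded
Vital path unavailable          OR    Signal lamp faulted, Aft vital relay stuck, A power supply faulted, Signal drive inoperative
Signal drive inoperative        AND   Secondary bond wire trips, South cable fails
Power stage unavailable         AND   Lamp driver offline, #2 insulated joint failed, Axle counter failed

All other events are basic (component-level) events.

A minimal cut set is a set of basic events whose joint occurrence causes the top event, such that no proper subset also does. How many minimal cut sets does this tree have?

Power stage unavailable [AND]: one cut set from each child combined → 1 × 1 × 1 = 1 cut set(s).
Signal drive inoperative [AND]: one cut set from each child combined → 1 × 1 = 1 cut set(s).
Vital path unavailable [OR]: union of children's cut sets → 4 cut set(s).
Track circuit lost [OR]: union of children's cut sets → 6 cut set(s).
Detection branch down [AND]: one cut set from each child combined → 1 × 6 × 1 × 1 = 6 cut set(s).
Interlocking logic lost [AND]: one cut set from each child combined → 6 × 1 × 1 = 6 cut set(s).
Rail signal shows false clear [OR]: union of children's cut sets → 7 cut set(s).
Minimal cut sets: {#2 insulated joint failed, Axle counter failed, Lamp driver offline}; {Aft interlocking CPU 2 offline, B axle counter 2 fails, Interlocking CPU degraded, Redundant insulated joint 2 is inoperative, Signal lamp 2 is inoperative, Signal lamp faulted}; {Aft interlocking CPU 2 offline, Aft vital relay stuck, B axle counter 2 fails, Interlocking CPU degraded, Redundant insulated joint 2 is inoperative, Signal lamp 2 is inoperative}; {A power supply faulted, Aft interlocking CPU 2 offline, B axle counter 2 fails, Interlocking CPU degraded, Redundant insulated joint 2 is inoperative, Signal lamp 2 is inoperative}; {Aft interlocking CPU 2 offline, B axle counter 2 fails, Interlocking CPU degraded, Redundant insulated joint 2 is inoperative, Secondary bond wire trips, Signal lamp 2 is inoperative, South cable fails}; {Aft interlocking CPU 2 offline, B axle counter 2 fails, Interlocking CPU degraded, Redundant insulated joint 2 is inoperative, Signal lamp 2 is inoperative, Track relay faulted}; {Aft interlocking CPU 2 offline, B axle counter 2 fails, Interlocking CPU degraded, Outboard lamp driver 2 degraded, Redundant insulated joint 2 is inoperative, Signal lamp 2 is inoperative}.

7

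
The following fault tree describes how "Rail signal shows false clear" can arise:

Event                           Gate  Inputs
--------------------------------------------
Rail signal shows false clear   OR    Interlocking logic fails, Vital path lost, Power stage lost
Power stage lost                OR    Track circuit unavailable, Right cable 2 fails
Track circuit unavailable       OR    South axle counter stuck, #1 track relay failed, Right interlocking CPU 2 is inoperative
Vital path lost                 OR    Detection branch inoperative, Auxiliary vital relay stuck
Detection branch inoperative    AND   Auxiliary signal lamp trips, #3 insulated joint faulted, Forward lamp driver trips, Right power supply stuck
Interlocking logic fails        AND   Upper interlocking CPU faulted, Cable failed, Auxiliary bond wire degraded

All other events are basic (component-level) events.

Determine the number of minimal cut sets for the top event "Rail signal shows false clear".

7

Interlocking logic fails [AND]: one cut set from each child combined → 1 × 1 × 1 = 1 cut set(s).
Detection branch inoperative [AND]: one cut set from each child combined → 1 × 1 × 1 × 1 = 1 cut set(s).
Vital path lost [OR]: union of children's cut sets → 2 cut set(s).
Track circuit unavailable [OR]: union of children's cut sets → 3 cut set(s).
Power stage lost [OR]: union of children's cut sets → 4 cut set(s).
Rail signal shows false clear [OR]: union of children's cut sets → 7 cut set(s).
Minimal cut sets: {Auxiliary bond wire degraded, Cable failed, Upper interlocking CPU faulted}; {#3 insulated joint faulted, Auxiliary signal lamp trips, Forward lamp driver trips, Right power supply stuck}; {Auxiliary vital relay stuck}; {South axle counter stuck}; {#1 track relay failed}; {Right interlocking CPU 2 is inoperative}; {Right cable 2 fails}.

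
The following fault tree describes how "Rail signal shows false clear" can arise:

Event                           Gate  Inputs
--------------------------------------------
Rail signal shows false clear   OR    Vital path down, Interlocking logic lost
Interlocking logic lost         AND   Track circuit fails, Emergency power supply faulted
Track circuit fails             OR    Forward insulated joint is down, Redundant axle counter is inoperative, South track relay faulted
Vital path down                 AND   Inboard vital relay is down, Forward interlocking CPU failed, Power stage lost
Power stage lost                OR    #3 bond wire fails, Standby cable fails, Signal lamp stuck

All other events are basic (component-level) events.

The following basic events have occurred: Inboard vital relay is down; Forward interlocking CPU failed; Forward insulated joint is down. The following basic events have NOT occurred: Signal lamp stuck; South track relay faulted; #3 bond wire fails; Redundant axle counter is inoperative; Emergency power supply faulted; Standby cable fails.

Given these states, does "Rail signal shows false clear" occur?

Power stage lost [OR]: #3 bond wire fails=not, Standby cable fails=not, Signal lamp stuck=not → no input occurs → does not occur.
Vital path down [AND]: Inboard vital relay is down=occurs, Forward interlocking CPU failed=occurs, Power stage lost=not → not all inputs occur → does not occur.
Track circuit fails [OR]: Forward insulated joint is down=occurs, Redundant axle counter is inoperative=not, South track relay faulted=not → at least one input occurs → occurs.
Interlocking logic lost [AND]: Track circuit fails=occurs, Emergency power supply faulted=not → not all inputs occur → does not occur.
Rail signal shows false clear [OR]: Vital path down=not, Interlocking logic lost=not → no input occurs → does not occur.

No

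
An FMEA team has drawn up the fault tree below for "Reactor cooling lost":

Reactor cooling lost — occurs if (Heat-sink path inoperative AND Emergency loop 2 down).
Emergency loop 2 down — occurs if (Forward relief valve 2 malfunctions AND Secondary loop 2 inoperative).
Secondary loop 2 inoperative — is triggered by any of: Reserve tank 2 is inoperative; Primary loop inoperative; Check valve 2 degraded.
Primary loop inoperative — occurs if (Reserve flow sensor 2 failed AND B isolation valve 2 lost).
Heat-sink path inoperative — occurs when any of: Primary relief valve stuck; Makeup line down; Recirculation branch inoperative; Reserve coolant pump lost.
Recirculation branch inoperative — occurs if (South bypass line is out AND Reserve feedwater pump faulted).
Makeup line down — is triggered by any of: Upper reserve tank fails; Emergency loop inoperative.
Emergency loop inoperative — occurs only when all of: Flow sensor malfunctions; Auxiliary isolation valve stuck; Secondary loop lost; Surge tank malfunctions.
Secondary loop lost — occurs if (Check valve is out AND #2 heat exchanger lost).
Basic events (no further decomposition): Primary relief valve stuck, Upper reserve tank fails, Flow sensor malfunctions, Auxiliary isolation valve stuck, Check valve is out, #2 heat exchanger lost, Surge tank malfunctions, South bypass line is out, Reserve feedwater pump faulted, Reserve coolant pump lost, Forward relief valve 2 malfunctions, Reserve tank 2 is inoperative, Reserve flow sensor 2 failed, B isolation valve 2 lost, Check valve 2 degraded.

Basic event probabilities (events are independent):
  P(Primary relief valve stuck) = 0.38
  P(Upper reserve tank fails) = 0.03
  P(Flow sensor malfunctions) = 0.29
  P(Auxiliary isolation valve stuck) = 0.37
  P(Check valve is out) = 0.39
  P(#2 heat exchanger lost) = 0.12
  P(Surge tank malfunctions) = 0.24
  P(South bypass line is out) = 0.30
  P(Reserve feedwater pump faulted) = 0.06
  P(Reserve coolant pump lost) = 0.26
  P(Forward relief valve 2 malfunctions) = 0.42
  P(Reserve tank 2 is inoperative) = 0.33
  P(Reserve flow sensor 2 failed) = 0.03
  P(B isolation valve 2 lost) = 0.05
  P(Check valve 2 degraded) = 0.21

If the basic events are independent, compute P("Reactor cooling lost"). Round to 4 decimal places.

P(Secondary loop lost) [AND] = 0.39 × 0.12 = 0.046800
P(Emergency loop inoperative) [AND] = 0.29 × 0.37 × 0.046800 × 0.24 = 0.001205
P(Makeup line down) [OR] = 1 − (1−0.03) × (1−0.001205) = 0.031169
P(Recirculation branch inoperative) [AND] = 0.30 × 0.06 = 0.018000
P(Heat-sink path inoperative) [OR] = 1 − (1−0.38) × (1−0.031169) × (1−0.018000) × (1−0.26) = 0.563501
P(Primary loop inoperative) [AND] = 0.03 × 0.05 = 0.001500
P(Secondary loop 2 inoperative) [OR] = 1 − (1−0.33) × (1−0.001500) × (1−0.21) = 0.471494
P(Emergency loop 2 down) [AND] = 0.42 × 0.471494 = 0.198027
P(Reactor cooling lost) [AND] = 0.563501 × 0.198027 = 0.111588
Rounded to 4 decimal places: P(Reactor cooling lost) ≈ 0.1116.

0.1116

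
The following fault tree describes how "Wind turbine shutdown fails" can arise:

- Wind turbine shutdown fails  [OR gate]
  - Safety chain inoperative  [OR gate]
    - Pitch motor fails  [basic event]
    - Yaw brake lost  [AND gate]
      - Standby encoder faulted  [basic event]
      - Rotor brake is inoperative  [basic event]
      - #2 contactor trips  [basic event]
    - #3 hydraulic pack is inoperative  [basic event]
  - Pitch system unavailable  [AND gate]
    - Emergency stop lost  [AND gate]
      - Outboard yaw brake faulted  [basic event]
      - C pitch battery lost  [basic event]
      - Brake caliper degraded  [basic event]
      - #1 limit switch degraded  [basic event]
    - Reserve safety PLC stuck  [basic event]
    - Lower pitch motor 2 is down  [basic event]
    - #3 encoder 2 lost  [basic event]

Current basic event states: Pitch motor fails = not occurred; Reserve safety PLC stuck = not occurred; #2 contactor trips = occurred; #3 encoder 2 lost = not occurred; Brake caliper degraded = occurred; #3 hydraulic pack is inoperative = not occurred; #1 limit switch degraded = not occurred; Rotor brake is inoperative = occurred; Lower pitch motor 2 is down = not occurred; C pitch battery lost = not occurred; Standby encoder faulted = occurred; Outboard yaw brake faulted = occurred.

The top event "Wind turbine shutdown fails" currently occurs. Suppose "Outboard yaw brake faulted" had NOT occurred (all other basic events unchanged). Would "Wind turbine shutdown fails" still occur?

Counterfactual: set "Outboard yaw brake faulted" to not occurred.
Yaw brake lost [AND]: Standby encoder faulted=occurs, Rotor brake is inoperative=occurs, #2 contactor trips=occurs → all inputs occur → occurs.
Safety chain inoperative [OR]: Pitch motor fails=not, Yaw brake lost=occurs, #3 hydraulic pack is inoperative=not → at least one input occurs → occurs.
Emergency stop lost [AND]: Outboard yaw brake faulted=not, C pitch battery lost=not, Brake caliper degraded=occurs, #1 limit switch degraded=not → not all inputs occur → does not occur.
Pitch system unavailable [AND]: Emergency stop lost=not, Reserve safety PLC stuck=not, Lower pitch motor 2 is down=not, #3 encoder 2 lost=not → not all inputs occur → does not occur.
Wind turbine shutdown fails [OR]: Safety chain inoperative=occurs, Pitch system unavailable=not → at least one input occurs → occurs.

Yes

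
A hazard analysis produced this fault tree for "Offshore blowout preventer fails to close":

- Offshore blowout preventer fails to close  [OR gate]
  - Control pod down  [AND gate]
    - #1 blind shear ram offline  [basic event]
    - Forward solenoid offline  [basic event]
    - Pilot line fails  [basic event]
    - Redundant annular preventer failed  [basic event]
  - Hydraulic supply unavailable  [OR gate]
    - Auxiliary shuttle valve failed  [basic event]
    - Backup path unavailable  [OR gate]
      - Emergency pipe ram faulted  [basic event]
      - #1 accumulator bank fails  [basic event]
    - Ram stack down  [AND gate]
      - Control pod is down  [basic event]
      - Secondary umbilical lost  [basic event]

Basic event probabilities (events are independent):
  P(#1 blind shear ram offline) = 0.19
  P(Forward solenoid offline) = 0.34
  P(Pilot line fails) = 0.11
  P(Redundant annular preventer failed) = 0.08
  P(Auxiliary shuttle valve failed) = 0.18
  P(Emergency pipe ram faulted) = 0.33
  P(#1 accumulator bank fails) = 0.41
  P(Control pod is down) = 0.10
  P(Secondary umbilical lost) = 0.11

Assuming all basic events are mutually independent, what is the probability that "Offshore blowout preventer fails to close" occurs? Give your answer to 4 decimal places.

0.6796

P(Control pod down) [AND] = 0.19 × 0.34 × 0.11 × 0.08 = 0.000568
P(Backup path unavailable) [OR] = 1 − (1−0.33) × (1−0.41) = 0.604700
P(Ram stack down) [AND] = 0.10 × 0.11 = 0.011000
P(Hydraulic supply unavailable) [OR] = 1 − (1−0.18) × (1−0.604700) × (1−0.011000) = 0.679420
P(Offshore blowout preventer fails to close) [OR] = 1 − (1−0.000568) × (1−0.679420) = 0.679602
Rounded to 4 decimal places: P(Offshore blowout preventer fails to close) ≈ 0.6796.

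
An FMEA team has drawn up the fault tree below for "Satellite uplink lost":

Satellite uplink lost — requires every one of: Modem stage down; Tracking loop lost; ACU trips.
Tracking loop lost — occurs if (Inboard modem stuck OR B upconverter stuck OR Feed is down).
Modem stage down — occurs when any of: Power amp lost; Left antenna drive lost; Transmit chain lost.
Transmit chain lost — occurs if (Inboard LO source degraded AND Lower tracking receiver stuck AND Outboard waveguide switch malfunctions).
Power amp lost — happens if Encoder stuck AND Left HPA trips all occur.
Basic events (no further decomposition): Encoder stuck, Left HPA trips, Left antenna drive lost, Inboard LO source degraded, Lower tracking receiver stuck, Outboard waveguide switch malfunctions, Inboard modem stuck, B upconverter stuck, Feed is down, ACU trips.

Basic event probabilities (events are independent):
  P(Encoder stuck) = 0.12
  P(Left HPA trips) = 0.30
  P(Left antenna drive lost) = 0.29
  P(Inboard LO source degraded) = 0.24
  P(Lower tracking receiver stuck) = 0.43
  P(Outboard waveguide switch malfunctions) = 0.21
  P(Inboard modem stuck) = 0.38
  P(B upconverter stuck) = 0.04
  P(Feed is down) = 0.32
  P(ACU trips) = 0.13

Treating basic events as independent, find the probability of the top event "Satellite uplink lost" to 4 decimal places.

P(Power amp lost) [AND] = 0.12 × 0.30 = 0.036000
P(Transmit chain lost) [AND] = 0.24 × 0.43 × 0.21 = 0.021672
P(Modem stage down) [OR] = 1 − (1−0.036000) × (1−0.29) × (1−0.021672) = 0.330393
P(Tracking loop lost) [OR] = 1 − (1−0.38) × (1−0.04) × (1−0.32) = 0.595264
P(Satellite uplink lost) [AND] = 0.330393 × 0.595264 × 0.13 = 0.025567
Rounded to 4 decimal places: P(Satellite uplink lost) ≈ 0.0256.

0.0256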